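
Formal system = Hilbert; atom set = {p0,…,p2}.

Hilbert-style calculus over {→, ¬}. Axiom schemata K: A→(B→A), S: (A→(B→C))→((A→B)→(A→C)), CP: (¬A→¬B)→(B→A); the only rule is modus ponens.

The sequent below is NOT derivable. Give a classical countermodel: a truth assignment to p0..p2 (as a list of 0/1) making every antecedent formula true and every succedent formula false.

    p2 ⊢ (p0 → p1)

Truth-table refutation:
  v=000: Γ:[p2=F] Δ:[(p0 → p1)=T] refutes=False
  v=001: Γ:[p2=T] Δ:[(p0 → p1)=T] refutes=False
  v=010: Γ:[p2=F] Δ:[(p0 → p1)=T] refutes=False
  v=011: Γ:[p2=T] Δ:[(p0 → p1)=T] refutes=False
  v=100: Γ:[p2=F] Δ:[(p0 → p1)=F] refutes=False
  v=101: Γ:[p2=T] Δ:[(p0 → p1)=F] refutes=True  ← countermodel

Result: [1, 0, 1]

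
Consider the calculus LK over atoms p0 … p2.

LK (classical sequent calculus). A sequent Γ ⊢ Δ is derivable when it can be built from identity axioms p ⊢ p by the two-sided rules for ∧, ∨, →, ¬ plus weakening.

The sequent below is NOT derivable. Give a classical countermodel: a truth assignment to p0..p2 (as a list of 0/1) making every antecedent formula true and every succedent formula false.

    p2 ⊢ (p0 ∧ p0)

Truth-table refutation:
  v=000: Γ:[p2=F] Δ:[(p0 ∧ p0)=F] refutes=False
  v=001: Γ:[p2=T] Δ:[(p0 ∧ p0)=F] refutes=True  ← countermodel

Result: [0, 0, 1]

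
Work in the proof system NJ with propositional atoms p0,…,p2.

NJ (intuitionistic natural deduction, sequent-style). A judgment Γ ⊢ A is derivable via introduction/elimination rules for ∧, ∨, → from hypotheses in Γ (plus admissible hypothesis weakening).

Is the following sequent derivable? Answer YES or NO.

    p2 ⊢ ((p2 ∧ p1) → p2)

Derivation (root first):
[→I] p2 ⊢ ((p2 ∧ p1) → p2)
  [Wk] p2, (p2 ∧ p1) ⊢ p2
    [→E] p2 ⊢ p2
      [→I]  ⊢ (p2 → p2)
        [Ax] p2 ⊢ p2
      [Ax] p2 ⊢ p2

Result: YES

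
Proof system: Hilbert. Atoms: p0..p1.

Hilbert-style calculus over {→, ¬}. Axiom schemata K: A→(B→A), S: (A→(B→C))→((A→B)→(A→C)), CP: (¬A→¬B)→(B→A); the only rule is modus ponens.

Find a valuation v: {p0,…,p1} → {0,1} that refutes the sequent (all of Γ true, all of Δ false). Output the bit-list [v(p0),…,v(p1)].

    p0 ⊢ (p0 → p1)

Truth-table refutation:
  v=00: Γ:[p0=F] Δ:[(p0 → p1)=T] refutes=False
  v=01: Γ:[p0=F] Δ:[(p0 → p1)=T] refutes=False
  v=10: Γ:[p0=T] Δ:[(p0 → p1)=F] refutes=True  ← countermodel

Result: [1, 0]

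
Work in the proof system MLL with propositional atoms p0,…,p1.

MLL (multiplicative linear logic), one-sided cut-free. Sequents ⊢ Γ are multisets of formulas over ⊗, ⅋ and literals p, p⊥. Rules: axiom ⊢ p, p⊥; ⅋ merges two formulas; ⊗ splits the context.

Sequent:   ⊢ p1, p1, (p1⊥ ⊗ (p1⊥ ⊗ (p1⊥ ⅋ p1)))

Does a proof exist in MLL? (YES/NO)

Derivation (root first):
[⊗]  ⊢ p1, p1, (p1⊥ ⊗ (p1⊥ ⊗ (p1⊥ ⅋ p1)))
  [Ax]  ⊢ p1, p1⊥
  [⊗]  ⊢ p1, (p1⊥ ⊗ (p1⊥ ⅋ p1))
    [Ax]  ⊢ p1, p1⊥
    [⅋]  ⊢ (p1⊥ ⅋ p1)
      [Ax]  ⊢ p1, p1⊥

Result: YES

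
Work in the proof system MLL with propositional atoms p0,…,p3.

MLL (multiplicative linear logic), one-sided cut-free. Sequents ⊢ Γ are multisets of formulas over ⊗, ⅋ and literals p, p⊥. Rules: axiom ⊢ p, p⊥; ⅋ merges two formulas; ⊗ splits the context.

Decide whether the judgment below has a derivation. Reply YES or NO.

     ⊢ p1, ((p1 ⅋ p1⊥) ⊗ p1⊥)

Derivation (root first):
[⊗]  ⊢ p1, ((p1 ⅋ p1⊥) ⊗ p1⊥)
  [⅋]  ⊢ (p1 ⅋ p1⊥)
    [Ax]  ⊢ p1, p1⊥
  [Ax]  ⊢ p1, p1⊥

Result: YES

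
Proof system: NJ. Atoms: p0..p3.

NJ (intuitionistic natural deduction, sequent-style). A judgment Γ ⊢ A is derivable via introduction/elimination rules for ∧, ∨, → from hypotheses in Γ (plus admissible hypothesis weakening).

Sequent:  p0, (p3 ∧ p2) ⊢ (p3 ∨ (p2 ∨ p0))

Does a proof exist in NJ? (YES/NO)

Derivation trace:
[∨I₂] p0, (p3 ∧ p2) ⊢ (p3 ∨ (p2 ∨ p0))
  [Wk] p0, (p3 ∧ p2) ⊢ (p2 ∨ p0)
    [∨I₂] p0 ⊢ (p2 ∨ p0)
      [Ax] p0 ⊢ p0

Result: YES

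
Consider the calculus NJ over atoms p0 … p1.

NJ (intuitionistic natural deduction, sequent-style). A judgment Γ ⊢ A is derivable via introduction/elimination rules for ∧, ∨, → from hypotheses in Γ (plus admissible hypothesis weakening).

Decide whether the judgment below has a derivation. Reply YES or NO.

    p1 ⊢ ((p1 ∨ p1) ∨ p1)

Derivation trace:
[∨I₁] p1 ⊢ ((p1 ∨ p1) ∨ p1)
  [∨I₁] p1 ⊢ (p1 ∨ p1)
    [Ax] p1 ⊢ p1

Result: YES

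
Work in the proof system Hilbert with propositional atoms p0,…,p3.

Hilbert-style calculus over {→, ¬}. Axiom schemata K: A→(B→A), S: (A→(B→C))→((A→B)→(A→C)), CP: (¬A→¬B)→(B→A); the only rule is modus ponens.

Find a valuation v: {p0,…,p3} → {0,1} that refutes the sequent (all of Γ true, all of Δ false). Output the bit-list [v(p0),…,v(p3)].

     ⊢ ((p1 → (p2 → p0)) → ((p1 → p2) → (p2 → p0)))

Enumerate valuations to refute Γ ⊢ Δ:
  v=0000: Γ:[] Δ:[((p1 → (p2 → p0)) → ((p1 → p2) → (p2 → p0)))=T] refutes=False
  v=0001: Γ:[] Δ:[((p1 → (p2 → p0)) → ((p1 → p2) → (p2 → p0)))=T] refutes=False
  v=0010: Γ:[] Δ:[((p1 → (p2 → p0)) → ((p1 → p2) → (p2 → p0)))=F] refutes=True  ← countermodel

Result: [0, 0, 1, 0]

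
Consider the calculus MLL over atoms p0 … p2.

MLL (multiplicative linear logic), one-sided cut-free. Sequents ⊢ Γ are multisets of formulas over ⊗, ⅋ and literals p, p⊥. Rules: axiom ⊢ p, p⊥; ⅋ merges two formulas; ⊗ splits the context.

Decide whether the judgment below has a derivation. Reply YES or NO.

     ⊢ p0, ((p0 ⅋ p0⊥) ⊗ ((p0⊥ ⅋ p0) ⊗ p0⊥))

Proof tree:
[⊗]  ⊢ p0, ((p0 ⅋ p0⊥) ⊗ ((p0⊥ ⅋ p0) ⊗ p0⊥))
  [⅋]  ⊢ (p0 ⅋ p0⊥)
    [Ax]  ⊢ p0, p0⊥
  [⊗]  ⊢ p0, ((p0⊥ ⅋ p0) ⊗ p0⊥)
    [⅋]  ⊢ (p0⊥ ⅋ p0)
      [Ax]  ⊢ p0, p0⊥
    [Ax]  ⊢ p0, p0⊥

Result: YES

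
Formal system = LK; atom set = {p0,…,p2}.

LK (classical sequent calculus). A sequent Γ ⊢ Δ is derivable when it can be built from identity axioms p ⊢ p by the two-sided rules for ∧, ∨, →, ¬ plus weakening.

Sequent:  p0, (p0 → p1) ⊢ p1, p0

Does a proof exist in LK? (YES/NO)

Proof tree:
[→L] p0, (p0 → p1) ⊢ p1, p0
  [Ax] p0 ⊢ p0
  [WR] p1 ⊢ p1, p0
    [Ax] p1 ⊢ p1

Result: YES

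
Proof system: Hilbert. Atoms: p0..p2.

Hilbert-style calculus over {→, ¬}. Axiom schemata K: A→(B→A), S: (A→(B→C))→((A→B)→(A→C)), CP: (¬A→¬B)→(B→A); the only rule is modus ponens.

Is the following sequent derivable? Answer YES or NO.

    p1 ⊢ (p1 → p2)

Enumerate valuations to refute Γ ⊢ Δ:
  v=000: Γ:[p1=F] Δ:[(p1 → p2)=T] refutes=False
  v=001: Γ:[p1=F] Δ:[(p1 → p2)=T] refutes=False
  v=010: Γ:[p1=T] Δ:[(p1 → p2)=F] refutes=True  ← countermodel

Result: NO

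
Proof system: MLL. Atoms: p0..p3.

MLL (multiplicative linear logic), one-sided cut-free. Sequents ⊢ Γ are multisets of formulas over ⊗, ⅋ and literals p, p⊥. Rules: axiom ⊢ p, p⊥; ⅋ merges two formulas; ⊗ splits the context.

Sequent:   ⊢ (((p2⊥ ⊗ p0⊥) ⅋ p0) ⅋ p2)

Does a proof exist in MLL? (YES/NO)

Derivation trace:
[⅋]  ⊢ (((p2⊥ ⊗ p0⊥) ⅋ p0) ⅋ p2)
  [⅋]  ⊢ p2, ((p2⊥ ⊗ p0⊥) ⅋ p0)
    [⊗]  ⊢ p2, p0, (p2⊥ ⊗ p0⊥)
      [Ax]  ⊢ p2, p2⊥
      [Ax]  ⊢ p0, p0⊥

Result: YES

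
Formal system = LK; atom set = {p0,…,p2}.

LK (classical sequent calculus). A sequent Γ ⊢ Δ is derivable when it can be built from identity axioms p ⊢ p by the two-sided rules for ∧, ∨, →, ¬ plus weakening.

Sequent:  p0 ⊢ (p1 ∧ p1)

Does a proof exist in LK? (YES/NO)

Truth-table refutation:
  v=000: Γ:[p0=F] Δ:[(p1 ∧ p1)=F] refutes=False
  v=001: Γ:[p0=F] Δ:[(p1 ∧ p1)=F] refutes=False
  v=010: Γ:[p0=F] Δ:[(p1 ∧ p1)=T] refutes=False
  v=011: Γ:[p0=F] Δ:[(p1 ∧ p1)=T] refutes=False
  v=100: Γ:[p0=T] Δ:[(p1 ∧ p1)=F] refutes=True  ← countermodel

Result: NO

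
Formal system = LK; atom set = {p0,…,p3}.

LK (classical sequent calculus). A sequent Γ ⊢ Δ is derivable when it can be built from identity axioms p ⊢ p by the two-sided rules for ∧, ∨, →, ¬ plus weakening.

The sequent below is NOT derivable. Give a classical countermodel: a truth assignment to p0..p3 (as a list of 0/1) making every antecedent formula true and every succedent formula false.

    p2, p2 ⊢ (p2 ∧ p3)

Enumerate valuations to refute Γ ⊢ Δ:
  v=0000: Γ:[p2=F, p2=F] Δ:[(p2 ∧ p3)=F] refutes=False
  v=0001: Γ:[p2=F, p2=F] Δ:[(p2 ∧ p3)=F] refutes=False
  v=0010: Γ:[p2=T, p2=T] Δ:[(p2 ∧ p3)=F] refutes=True  ← countermodel

Result: [0, 0, 1, 0]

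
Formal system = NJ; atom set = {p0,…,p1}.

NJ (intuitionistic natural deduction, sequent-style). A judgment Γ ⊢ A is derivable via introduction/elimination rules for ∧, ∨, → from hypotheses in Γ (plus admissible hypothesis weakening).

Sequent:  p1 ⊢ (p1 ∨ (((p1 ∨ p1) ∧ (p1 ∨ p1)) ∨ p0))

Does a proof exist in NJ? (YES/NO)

Derivation (root first):
[∨I₂] p1 ⊢ (p1 ∨ (((p1 ∨ p1) ∧ (p1 ∨ p1)) ∨ p0))
  [∨I₁] p1 ⊢ (((p1 ∨ p1) ∧ (p1 ∨ p1)) ∨ p0)
    [∧I] p1 ⊢ ((p1 ∨ p1) ∧ (p1 ∨ p1))
      [∨I₁] p1 ⊢ (p1 ∨ p1)
        [Ax] p1 ⊢ p1
      [∨I₁] p1 ⊢ (p1 ∨ p1)
        [Ax] p1 ⊢ p1

Result: YES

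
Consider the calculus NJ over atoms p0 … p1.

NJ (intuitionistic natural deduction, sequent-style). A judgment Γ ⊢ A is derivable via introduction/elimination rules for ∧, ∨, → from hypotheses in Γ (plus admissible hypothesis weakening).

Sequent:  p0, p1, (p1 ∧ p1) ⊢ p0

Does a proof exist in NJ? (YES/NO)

Derivation trace:
[Wk] p0, p1, (p1 ∧ p1) ⊢ p0
  [Wk] p0, p1 ⊢ p0
    [Ax] p0 ⊢ p0

Result: YES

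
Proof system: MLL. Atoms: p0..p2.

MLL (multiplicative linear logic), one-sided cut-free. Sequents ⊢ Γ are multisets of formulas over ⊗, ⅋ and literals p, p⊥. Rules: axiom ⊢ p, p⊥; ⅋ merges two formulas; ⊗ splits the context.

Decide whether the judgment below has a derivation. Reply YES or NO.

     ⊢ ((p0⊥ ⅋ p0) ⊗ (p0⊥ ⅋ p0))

Derivation (root first):
[⊗]  ⊢ ((p0⊥ ⅋ p0) ⊗ (p0⊥ ⅋ p0))
  [⅋]  ⊢ (p0⊥ ⅋ p0)
    [Ax]  ⊢ p0, p0⊥
  [⅋]  ⊢ (p0⊥ ⅋ p0)
    [Ax]  ⊢ p0, p0⊥

Result: YES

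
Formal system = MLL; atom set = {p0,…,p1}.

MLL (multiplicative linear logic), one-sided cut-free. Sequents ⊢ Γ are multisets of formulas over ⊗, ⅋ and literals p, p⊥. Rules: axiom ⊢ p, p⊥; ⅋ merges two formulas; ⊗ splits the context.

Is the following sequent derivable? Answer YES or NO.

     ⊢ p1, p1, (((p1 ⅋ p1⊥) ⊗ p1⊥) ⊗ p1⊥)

Derivation trace:
[⊗]  ⊢ p1, p1, (((p1 ⅋ p1⊥) ⊗ p1⊥) ⊗ p1⊥)
  [⊗]  ⊢ p1, ((p1 ⅋ p1⊥) ⊗ p1⊥)
    [⅋]  ⊢ (p1 ⅋ p1⊥)
      [Ax]  ⊢ p1, p1⊥
    [Ax]  ⊢ p1, p1⊥
  [Ax]  ⊢ p1, p1⊥

Result: YES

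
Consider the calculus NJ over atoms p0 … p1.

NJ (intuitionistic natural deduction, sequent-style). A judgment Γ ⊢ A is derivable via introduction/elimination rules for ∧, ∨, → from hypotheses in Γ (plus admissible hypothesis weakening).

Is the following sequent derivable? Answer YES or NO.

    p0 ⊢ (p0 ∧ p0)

Proof tree:
[∧I] p0 ⊢ (p0 ∧ p0)
  [Wk] p0, p0 ⊢ p0
    [Ax] p0 ⊢ p0
  [Ax] p0 ⊢ p0

Result: YES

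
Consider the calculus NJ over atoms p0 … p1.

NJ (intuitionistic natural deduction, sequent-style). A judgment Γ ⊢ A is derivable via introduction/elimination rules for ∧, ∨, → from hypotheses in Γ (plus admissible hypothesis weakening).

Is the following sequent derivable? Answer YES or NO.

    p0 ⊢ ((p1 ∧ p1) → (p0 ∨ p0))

Proof tree:
[→I] p0 ⊢ ((p1 ∧ p1) → (p0 ∨ p0))
  [Wk] p0, (p1 ∧ p1) ⊢ (p0 ∨ p0)
    [∨I₂] p0 ⊢ (p0 ∨ p0)
      [Ax] p0 ⊢ p0

Result: YES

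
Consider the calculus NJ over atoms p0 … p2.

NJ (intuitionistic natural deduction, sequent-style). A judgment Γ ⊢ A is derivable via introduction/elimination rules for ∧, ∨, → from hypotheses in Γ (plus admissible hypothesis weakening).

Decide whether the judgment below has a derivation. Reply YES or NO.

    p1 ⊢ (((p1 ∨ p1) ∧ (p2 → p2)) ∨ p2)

Derivation trace:
[∨I₁] p1 ⊢ (((p1 ∨ p1) ∧ (p2 → p2)) ∨ p2)
  [∧I] p1 ⊢ ((p1 ∨ p1) ∧ (p2 → p2))
    [∨I₁] p1 ⊢ (p1 ∨ p1)
      [Ax] p1 ⊢ p1
    [→I]  ⊢ (p2 → p2)
      [Ax] p2 ⊢ p2

Result: YES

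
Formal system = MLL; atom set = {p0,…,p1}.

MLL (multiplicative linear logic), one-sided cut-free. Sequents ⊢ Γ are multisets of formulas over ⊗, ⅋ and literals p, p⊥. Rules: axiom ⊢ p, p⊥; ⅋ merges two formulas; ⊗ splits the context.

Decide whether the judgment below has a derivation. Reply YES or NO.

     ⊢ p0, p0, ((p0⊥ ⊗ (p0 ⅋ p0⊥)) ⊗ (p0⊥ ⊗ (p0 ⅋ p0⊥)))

Derivation (root first):
[⊗]  ⊢ p0, p0, ((p0⊥ ⊗ (p0 ⅋ p0⊥)) ⊗ (p0⊥ ⊗ (p0 ⅋ p0⊥)))
  [⊗]  ⊢ p0, (p0⊥ ⊗ (p0 ⅋ p0⊥))
    [Ax]  ⊢ p0, p0⊥
    [⅋]  ⊢ (p0 ⅋ p0⊥)
      [Ax]  ⊢ p0, p0⊥
  [⊗]  ⊢ p0, (p0⊥ ⊗ (p0 ⅋ p0⊥))
    [Ax]  ⊢ p0, p0⊥
    [⅋]  ⊢ (p0 ⅋ p0⊥)
      [Ax]  ⊢ p0, p0⊥

Result: YES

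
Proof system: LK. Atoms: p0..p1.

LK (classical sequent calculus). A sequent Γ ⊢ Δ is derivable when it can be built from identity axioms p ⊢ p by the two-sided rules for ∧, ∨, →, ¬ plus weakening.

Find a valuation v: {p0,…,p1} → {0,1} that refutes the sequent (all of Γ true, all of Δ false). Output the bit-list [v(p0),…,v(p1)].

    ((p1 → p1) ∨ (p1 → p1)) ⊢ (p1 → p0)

Search for a countermodel by truth-table:
  v=00: Γ:[((p1 → p1) ∨ (p1 → p1))=T] Δ:[(p1 → p0)=T] refutes=False
  v=01: Γ:[((p1 → p1) ∨ (p1 → p1))=T] Δ:[(p1 → p0)=F] refutes=True  ← countermodel

Result: [0, 1]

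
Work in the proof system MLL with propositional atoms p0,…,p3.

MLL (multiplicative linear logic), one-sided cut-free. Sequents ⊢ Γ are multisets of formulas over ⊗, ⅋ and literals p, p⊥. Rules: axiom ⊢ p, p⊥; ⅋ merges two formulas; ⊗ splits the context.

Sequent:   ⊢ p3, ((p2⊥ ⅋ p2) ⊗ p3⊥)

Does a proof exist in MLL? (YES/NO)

Derivation trace:
[⊗]  ⊢ p3, ((p2⊥ ⅋ p2) ⊗ p3⊥)
  [⅋]  ⊢ (p2⊥ ⅋ p2)
    [Ax]  ⊢ p2, p2⊥
  [Ax]  ⊢ p3, p3⊥

Result: YES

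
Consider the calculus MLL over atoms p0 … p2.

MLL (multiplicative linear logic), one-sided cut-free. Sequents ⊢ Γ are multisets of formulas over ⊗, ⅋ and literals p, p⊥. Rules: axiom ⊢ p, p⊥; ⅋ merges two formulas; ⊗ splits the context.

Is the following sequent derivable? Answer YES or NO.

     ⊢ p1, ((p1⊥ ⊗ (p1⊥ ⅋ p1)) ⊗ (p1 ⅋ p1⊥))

Derivation (root first):
[⊗]  ⊢ p1, ((p1⊥ ⊗ (p1⊥ ⅋ p1)) ⊗ (p1 ⅋ p1⊥))
  [⊗]  ⊢ p1, (p1⊥ ⊗ (p1⊥ ⅋ p1))
    [Ax]  ⊢ p1, p1⊥
    [⅋]  ⊢ (p1⊥ ⅋ p1)
      [Ax]  ⊢ p1, p1⊥
  [⅋]  ⊢ (p1 ⅋ p1⊥)
    [Ax]  ⊢ p1, p1⊥

Result: YES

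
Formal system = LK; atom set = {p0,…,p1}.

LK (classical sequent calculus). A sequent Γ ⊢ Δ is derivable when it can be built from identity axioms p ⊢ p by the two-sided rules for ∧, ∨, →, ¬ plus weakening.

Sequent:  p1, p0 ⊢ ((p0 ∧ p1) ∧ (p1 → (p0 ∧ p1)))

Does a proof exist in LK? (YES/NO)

Proof tree:
[∧R] p1, p0 ⊢ ((p0 ∧ p1) ∧ (p1 → (p0 ∧ p1)))
  [∧R] p1, p0 ⊢ (p0 ∧ p1)
    [Ax] p0 ⊢ p0
    [Ax] p1 ⊢ p1
  [→R] p0 ⊢ (p1 → (p0 ∧ p1))
    [∧R] p1, p0 ⊢ (p0 ∧ p1)
      [Ax] p0 ⊢ p0
      [Ax] p1 ⊢ p1

Result: YES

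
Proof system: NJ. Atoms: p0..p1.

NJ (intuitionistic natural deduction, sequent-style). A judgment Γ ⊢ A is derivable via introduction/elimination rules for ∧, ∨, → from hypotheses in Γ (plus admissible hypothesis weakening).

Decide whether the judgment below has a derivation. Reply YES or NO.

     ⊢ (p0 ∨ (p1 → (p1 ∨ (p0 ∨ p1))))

Derivation trace:
[∨I₂]  ⊢ (p0 ∨ (p1 → (p1 ∨ (p0 ∨ p1))))
  [→I]  ⊢ (p1 → (p1 ∨ (p0 ∨ p1)))
    [∨I₂] p1 ⊢ (p1 ∨ (p0 ∨ p1))
      [∨I₂] p1 ⊢ (p0 ∨ p1)
        [Ax] p1 ⊢ p1

Result: YES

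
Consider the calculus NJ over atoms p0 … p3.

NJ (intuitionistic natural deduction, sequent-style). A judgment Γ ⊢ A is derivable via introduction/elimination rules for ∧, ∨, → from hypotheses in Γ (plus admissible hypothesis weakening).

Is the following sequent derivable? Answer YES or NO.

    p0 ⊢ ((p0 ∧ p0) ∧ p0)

Proof tree:
[∧I] p0 ⊢ ((p0 ∧ p0) ∧ p0)
  [∧I] p0 ⊢ (p0 ∧ p0)
    [Ax] p0 ⊢ p0
    [Ax] p0 ⊢ p0
  [Ax] p0 ⊢ p0

Result: YES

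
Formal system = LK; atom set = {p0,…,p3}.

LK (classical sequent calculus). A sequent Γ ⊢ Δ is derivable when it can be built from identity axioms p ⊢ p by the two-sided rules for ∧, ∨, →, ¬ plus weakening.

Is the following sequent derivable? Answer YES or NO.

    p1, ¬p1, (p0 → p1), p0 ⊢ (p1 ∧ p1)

Derivation (root first):
[∧R] p1, ¬p1, (p0 → p1), p0 ⊢ (p1 ∧ p1)
  [→L] p0, (p0 → p1) ⊢ p1
    [Ax] p0 ⊢ p0
    [Ax] p1 ⊢ p1
  [WR] p1, ¬p1 ⊢ p1
    [¬L] p1, ¬p1 ⊢ 
      [Ax] p1 ⊢ p1

Result: YES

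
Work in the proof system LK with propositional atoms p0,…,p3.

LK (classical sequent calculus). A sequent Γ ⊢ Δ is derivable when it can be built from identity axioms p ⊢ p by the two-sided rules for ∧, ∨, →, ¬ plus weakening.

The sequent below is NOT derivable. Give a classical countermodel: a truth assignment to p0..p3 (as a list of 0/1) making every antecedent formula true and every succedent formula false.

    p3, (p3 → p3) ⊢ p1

Enumerate valuations to refute Γ ⊢ Δ:
  v=0000: Γ:[p3=F, (p3 → p3)=T] Δ:[p1=F] refutes=False
  v=0001: Γ:[p3=T, (p3 → p3)=T] Δ:[p1=F] refutes=True  ← countermodel

Result: [0, 0, 0, 1]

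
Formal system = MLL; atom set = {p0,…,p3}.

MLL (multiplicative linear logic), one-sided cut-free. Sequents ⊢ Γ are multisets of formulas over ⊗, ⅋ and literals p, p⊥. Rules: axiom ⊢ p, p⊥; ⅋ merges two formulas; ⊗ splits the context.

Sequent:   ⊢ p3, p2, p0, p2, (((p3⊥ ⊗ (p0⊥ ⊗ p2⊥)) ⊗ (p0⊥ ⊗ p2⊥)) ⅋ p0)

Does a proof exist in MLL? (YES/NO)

Derivation trace:
[⅋]  ⊢ p3, p2, p0, p2, (((p3⊥ ⊗ (p0⊥ ⊗ p2⊥)) ⊗ (p0⊥ ⊗ p2⊥)) ⅋ p0)
  [⊗]  ⊢ p3, p0, p2, p0, p2, ((p3⊥ ⊗ (p0⊥ ⊗ p2⊥)) ⊗ (p0⊥ ⊗ p2⊥))
    [⊗]  ⊢ p3, p0, p2, (p3⊥ ⊗ (p0⊥ ⊗ p2⊥))
      [Ax]  ⊢ p3, p3⊥
      [⊗]  ⊢ p0, p2, (p0⊥ ⊗ p2⊥)
        [Ax]  ⊢ p0, p0⊥
        [Ax]  ⊢ p2, p2⊥
    [⊗]  ⊢ p0, p2, (p0⊥ ⊗ p2⊥)
      [Ax]  ⊢ p0, p0⊥
      [Ax]  ⊢ p2, p2⊥

Result: YES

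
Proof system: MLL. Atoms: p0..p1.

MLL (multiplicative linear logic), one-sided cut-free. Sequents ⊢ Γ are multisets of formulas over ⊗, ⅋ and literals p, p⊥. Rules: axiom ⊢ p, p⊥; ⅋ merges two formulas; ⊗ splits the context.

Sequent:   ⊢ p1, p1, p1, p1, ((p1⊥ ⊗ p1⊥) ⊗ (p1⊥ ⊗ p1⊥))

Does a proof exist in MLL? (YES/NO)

Proof tree:
[⊗]  ⊢ p1, p1, p1, p1, ((p1⊥ ⊗ p1⊥) ⊗ (p1⊥ ⊗ p1⊥))
  [⊗]  ⊢ p1, p1, (p1⊥ ⊗ p1⊥)
    [Ax]  ⊢ p1, p1⊥
    [Ax]  ⊢ p1, p1⊥
  [⊗]  ⊢ p1, p1, (p1⊥ ⊗ p1⊥)
    [Ax]  ⊢ p1, p1⊥
    [Ax]  ⊢ p1, p1⊥

Result: YES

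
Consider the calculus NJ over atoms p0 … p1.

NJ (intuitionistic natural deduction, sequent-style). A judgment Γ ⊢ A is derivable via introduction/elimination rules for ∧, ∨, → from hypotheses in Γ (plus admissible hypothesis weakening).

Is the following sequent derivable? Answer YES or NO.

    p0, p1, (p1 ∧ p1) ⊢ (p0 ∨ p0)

Derivation trace:
[Wk] p0, p1, (p1 ∧ p1) ⊢ (p0 ∨ p0)
  [∨I₁] p0, p1 ⊢ (p0 ∨ p0)
    [Wk] p0, p1 ⊢ p0
      [Ax] p0 ⊢ p0

Result: YES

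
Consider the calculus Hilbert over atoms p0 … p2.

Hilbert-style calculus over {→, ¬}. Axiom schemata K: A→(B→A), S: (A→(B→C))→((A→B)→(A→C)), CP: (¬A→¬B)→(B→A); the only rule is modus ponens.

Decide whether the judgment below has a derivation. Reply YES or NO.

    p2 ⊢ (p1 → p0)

Truth-table refutation:
  v=000: Γ:[p2=F] Δ:[(p1 → p0)=T] refutes=False
  v=001: Γ:[p2=T] Δ:[(p1 → p0)=T] refutes=False
  v=010: Γ:[p2=F] Δ:[(p1 → p0)=F] refutes=False
  v=011: Γ:[p2=T] Δ:[(p1 → p0)=F] refutes=True  ← countermodel

Result: NO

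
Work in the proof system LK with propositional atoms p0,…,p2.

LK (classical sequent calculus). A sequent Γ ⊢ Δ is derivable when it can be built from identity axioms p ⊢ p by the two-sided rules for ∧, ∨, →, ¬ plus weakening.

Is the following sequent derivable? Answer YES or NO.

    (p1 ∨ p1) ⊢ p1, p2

Derivation (root first):
[∨L] (p1 ∨ p1) ⊢ p1, p2
  [WR] p1 ⊢ p1, p2
    [Ax] p1 ⊢ p1
  [WR] p1 ⊢ p1, p2
    [Ax] p1 ⊢ p1

Result: YES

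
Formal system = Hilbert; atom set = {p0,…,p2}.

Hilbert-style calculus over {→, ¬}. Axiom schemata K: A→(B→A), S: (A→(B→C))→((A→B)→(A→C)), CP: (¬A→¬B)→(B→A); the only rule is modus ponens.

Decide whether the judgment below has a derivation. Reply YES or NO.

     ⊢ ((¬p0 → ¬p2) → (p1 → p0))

Search for a countermodel by truth-table:
  v=000: Γ:[] Δ:[((¬p0 → ¬p2) → (p1 → p0))=T] refutes=False
  v=001: Γ:[] Δ:[((¬p0 → ¬p2) → (p1 → p0))=T] refutes=False
  v=010: Γ:[] Δ:[((¬p0 → ¬p2) → (p1 → p0))=F] refutes=True  ← countermodel

Result: NO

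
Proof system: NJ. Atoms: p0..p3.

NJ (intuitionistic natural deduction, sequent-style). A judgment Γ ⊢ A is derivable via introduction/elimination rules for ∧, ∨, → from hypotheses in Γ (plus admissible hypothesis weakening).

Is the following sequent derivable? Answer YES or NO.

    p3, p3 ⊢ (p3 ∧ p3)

Proof tree:
[Wk] p3, p3 ⊢ (p3 ∧ p3)
  [∧I] p3 ⊢ (p3 ∧ p3)
    [Ax] p3 ⊢ p3
    [Ax] p3 ⊢ p3

Result: YES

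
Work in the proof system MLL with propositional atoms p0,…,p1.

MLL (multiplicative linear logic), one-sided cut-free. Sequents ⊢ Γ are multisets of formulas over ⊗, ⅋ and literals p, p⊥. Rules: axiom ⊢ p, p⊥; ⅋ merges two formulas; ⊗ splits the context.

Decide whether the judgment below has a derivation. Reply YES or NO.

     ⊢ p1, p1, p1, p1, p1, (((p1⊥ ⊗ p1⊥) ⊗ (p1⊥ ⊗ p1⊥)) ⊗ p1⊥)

Derivation trace:
[⊗]  ⊢ p1, p1, p1, p1, p1, (((p1⊥ ⊗ p1⊥) ⊗ (p1⊥ ⊗ p1⊥)) ⊗ p1⊥)
  [⊗]  ⊢ p1, p1, p1, p1, ((p1⊥ ⊗ p1⊥) ⊗ (p1⊥ ⊗ p1⊥))
    [⊗]  ⊢ p1, p1, (p1⊥ ⊗ p1⊥)
      [Ax]  ⊢ p1, p1⊥
      [Ax]  ⊢ p1, p1⊥
    [⊗]  ⊢ p1, p1, (p1⊥ ⊗ p1⊥)
      [Ax]  ⊢ p1, p1⊥
      [Ax]  ⊢ p1, p1⊥
  [Ax]  ⊢ p1, p1⊥

Result: YES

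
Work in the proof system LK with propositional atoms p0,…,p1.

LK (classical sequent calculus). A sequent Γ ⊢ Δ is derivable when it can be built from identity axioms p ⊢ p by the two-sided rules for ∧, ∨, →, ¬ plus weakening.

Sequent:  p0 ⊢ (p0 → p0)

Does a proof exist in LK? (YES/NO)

Derivation (root first):
[→R] p0 ⊢ (p0 → p0)
  [WL] p0, p0 ⊢ p0
    [Ax] p0 ⊢ p0

Result: YES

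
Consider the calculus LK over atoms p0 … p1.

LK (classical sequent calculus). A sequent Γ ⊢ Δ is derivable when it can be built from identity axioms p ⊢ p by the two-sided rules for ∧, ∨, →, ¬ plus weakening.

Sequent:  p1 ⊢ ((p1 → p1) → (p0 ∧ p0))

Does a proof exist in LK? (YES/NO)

Search for a countermodel by truth-table:
  v=00: Γ:[p1=F] Δ:[((p1 → p1) → (p0 ∧ p0))=F] refutes=False
  v=01: Γ:[p1=T] Δ:[((p1 → p1) → (p0 ∧ p0))=F] refutes=True  ← countermodel

Result: NO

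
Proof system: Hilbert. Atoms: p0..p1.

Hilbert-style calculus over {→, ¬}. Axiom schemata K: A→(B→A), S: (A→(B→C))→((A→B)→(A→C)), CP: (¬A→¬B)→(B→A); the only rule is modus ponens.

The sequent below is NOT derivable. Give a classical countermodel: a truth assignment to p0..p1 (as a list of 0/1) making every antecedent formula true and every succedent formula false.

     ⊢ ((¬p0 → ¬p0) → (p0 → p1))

Search for a countermodel by truth-table:
  v=00: Γ:[] Δ:[((¬p0 → ¬p0) → (p0 → p1))=T] refutes=False
  v=01: Γ:[] Δ:[((¬p0 → ¬p0) → (p0 → p1))=T] refutes=False
  v=10: Γ:[] Δ:[((¬p0 → ¬p0) → (p0 → p1))=F] refutes=True  ← countermodel

Result: [1, 0]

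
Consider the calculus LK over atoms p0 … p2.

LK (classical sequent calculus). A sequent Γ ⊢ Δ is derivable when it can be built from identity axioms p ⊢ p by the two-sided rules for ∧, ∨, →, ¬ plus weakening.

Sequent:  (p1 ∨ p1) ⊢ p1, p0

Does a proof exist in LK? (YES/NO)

Derivation trace:
[WR] (p1 ∨ p1) ⊢ p1, p0
  [∨L] (p1 ∨ p1) ⊢ p1
    [Ax] p1 ⊢ p1
    [Ax] p1 ⊢ p1

Result: YES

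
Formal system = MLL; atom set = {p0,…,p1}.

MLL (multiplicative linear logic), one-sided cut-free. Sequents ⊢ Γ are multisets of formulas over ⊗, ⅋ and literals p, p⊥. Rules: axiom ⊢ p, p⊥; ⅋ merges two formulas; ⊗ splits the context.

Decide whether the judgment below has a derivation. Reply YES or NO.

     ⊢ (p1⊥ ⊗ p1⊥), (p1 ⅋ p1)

Derivation (root first):
[⅋]  ⊢ (p1⊥ ⊗ p1⊥), (p1 ⅋ p1)
  [⊗]  ⊢ p1, p1, (p1⊥ ⊗ p1⊥)
    [Ax]  ⊢ p1, p1⊥
    [Ax]  ⊢ p1, p1⊥

Result: YES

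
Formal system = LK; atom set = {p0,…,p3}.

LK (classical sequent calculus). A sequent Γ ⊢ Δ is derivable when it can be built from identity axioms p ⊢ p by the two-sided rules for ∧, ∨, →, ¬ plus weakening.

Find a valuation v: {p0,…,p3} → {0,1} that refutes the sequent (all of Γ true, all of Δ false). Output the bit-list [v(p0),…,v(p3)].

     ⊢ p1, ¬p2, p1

Enumerate valuations to refute Γ ⊢ Δ:
  v=0000: Γ:[] Δ:[p1=F, ¬p2=T, p1=F] refutes=False
  v=0001: Γ:[] Δ:[p1=F, ¬p2=T, p1=F] refutes=False
  v=0010: Γ:[] Δ:[p1=F, ¬p2=F, p1=F] refutes=True  ← countermodel

Result: [0, 0, 1, 0]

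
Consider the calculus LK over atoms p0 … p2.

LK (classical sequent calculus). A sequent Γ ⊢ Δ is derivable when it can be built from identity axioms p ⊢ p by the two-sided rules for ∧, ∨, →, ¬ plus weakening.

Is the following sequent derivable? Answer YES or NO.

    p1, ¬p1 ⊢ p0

Derivation trace:
[WR] p1, ¬p1 ⊢ p0
  [¬L] p1, ¬p1 ⊢ 
    [Ax] p1 ⊢ p1

Result: YES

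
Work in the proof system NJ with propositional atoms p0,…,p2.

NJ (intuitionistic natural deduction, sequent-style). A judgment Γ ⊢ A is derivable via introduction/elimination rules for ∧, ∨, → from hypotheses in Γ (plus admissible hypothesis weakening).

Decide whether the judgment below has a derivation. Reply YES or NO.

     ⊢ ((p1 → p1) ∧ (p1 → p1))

Derivation trace:
[∧I]  ⊢ ((p1 → p1) ∧ (p1 → p1))
  [→I]  ⊢ (p1 → p1)
    [Ax] p1 ⊢ p1
  [→I]  ⊢ (p1 → p1)
    [Ax] p1 ⊢ p1

Result: YES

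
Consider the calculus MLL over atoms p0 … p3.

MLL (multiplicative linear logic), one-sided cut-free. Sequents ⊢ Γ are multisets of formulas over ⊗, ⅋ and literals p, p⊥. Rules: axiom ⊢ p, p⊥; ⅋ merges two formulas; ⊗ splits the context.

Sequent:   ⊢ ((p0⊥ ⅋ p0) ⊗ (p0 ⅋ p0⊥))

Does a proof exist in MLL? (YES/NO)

Derivation trace:
[⊗]  ⊢ ((p0⊥ ⅋ p0) ⊗ (p0 ⅋ p0⊥))
  [⅋]  ⊢ (p0⊥ ⅋ p0)
    [Ax]  ⊢ p0, p0⊥
  [⅋]  ⊢ (p0 ⅋ p0⊥)
    [Ax]  ⊢ p0, p0⊥

Result: YES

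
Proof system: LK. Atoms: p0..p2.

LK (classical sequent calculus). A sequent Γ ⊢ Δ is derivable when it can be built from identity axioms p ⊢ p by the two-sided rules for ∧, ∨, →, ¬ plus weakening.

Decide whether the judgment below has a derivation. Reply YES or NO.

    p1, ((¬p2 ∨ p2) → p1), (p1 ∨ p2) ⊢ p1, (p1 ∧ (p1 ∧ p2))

Derivation trace:
[∧R] p1, ((¬p2 ∨ p2) → p1), (p1 ∨ p2) ⊢ p1, (p1 ∧ (p1 ∧ p2))
  [→L] ((¬p2 ∨ p2) → p1) ⊢ p1
    [∨R]  ⊢ (¬p2 ∨ p2)
      [¬R]  ⊢ p2, ¬p2
        [Ax] p2 ⊢ p2
    [Ax] p1 ⊢ p1
  [∧R] p1, (p1 ∨ p2) ⊢ p1, (p1 ∧ p2)
    [Ax] p1 ⊢ p1
    [∨L] (p1 ∨ p2) ⊢ p1, p2
      [Ax] p1 ⊢ p1
      [Ax] p2 ⊢ p2

Result: YES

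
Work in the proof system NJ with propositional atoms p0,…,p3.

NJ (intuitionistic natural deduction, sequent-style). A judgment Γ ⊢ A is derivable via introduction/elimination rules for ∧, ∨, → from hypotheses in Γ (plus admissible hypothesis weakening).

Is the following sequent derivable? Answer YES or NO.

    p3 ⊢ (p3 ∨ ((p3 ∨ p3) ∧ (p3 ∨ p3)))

Derivation trace:
[∨I₂] p3 ⊢ (p3 ∨ ((p3 ∨ p3) ∧ (p3 ∨ p3)))
  [∧I] p3 ⊢ ((p3 ∨ p3) ∧ (p3 ∨ p3))
    [∨I₁] p3 ⊢ (p3 ∨ p3)
      [Ax] p3 ⊢ p3
    [∨I₁] p3 ⊢ (p3 ∨ p3)
      [Ax] p3 ⊢ p3

Result: YES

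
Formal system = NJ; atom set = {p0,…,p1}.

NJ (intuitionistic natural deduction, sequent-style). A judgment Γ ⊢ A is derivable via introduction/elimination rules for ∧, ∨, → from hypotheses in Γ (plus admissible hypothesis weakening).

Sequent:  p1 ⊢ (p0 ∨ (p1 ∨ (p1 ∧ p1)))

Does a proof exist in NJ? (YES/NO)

Proof tree:
[∨I₂] p1 ⊢ (p0 ∨ (p1 ∨ (p1 ∧ p1)))
  [∨I₂] p1 ⊢ (p1 ∨ (p1 ∧ p1))
    [∧I] p1 ⊢ (p1 ∧ p1)
      [Ax] p1 ⊢ p1
      [Ax] p1 ⊢ p1

Result: YES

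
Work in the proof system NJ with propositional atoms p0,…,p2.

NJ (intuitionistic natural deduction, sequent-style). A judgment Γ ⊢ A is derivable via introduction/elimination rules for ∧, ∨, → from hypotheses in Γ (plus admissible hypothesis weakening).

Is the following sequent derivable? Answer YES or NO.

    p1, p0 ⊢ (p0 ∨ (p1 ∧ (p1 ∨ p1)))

Derivation (root first):
[∨I₂] p1, p0 ⊢ (p0 ∨ (p1 ∧ (p1 ∨ p1)))
  [∧I] p1, p0 ⊢ (p1 ∧ (p1 ∨ p1))
    [Wk] p1, p0 ⊢ p1
      [Ax] p1 ⊢ p1
    [∨I₁] p1 ⊢ (p1 ∨ p1)
      [Ax] p1 ⊢ p1

Result: YES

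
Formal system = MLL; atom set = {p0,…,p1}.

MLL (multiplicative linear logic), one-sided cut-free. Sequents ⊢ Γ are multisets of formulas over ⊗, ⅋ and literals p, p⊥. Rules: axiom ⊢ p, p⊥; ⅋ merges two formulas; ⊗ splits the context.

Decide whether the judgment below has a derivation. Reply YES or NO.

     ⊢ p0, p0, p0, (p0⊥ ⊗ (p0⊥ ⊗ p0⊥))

Proof tree:
[⊗]  ⊢ p0, p0, p0, (p0⊥ ⊗ (p0⊥ ⊗ p0⊥))
  [Ax]  ⊢ p0, p0⊥
  [⊗]  ⊢ p0, p0, (p0⊥ ⊗ p0⊥)
    [Ax]  ⊢ p0, p0⊥
    [Ax]  ⊢ p0, p0⊥

Result: YES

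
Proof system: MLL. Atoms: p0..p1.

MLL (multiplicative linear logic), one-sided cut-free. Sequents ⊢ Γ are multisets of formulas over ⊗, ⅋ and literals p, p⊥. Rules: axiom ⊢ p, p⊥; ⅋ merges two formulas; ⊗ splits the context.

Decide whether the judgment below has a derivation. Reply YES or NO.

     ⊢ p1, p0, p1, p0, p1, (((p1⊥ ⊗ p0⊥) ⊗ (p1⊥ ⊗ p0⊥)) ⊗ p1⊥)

Proof tree:
[⊗]  ⊢ p1, p0, p1, p0, p1, (((p1⊥ ⊗ p0⊥) ⊗ (p1⊥ ⊗ p0⊥)) ⊗ p1⊥)
  [⊗]  ⊢ p1, p0, p1, p0, ((p1⊥ ⊗ p0⊥) ⊗ (p1⊥ ⊗ p0⊥))
    [⊗]  ⊢ p1, p0, (p1⊥ ⊗ p0⊥)
      [Ax]  ⊢ p1, p1⊥
      [Ax]  ⊢ p0, p0⊥
    [⊗]  ⊢ p1, p0, (p1⊥ ⊗ p0⊥)
      [Ax]  ⊢ p1, p1⊥
      [Ax]  ⊢ p0, p0⊥
  [Ax]  ⊢ p1, p1⊥

Result: YES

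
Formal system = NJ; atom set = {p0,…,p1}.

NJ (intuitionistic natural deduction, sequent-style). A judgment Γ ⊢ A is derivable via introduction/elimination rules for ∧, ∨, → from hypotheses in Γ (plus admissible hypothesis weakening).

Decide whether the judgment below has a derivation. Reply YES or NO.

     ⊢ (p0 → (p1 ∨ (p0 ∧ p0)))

Proof tree:
[→I]  ⊢ (p0 → (p1 ∨ (p0 ∧ p0)))
  [∨I₂] p0 ⊢ (p1 ∨ (p0 ∧ p0))
    [∧I] p0 ⊢ (p0 ∧ p0)
      [Ax] p0 ⊢ p0
      [Ax] p0 ⊢ p0

Result: YES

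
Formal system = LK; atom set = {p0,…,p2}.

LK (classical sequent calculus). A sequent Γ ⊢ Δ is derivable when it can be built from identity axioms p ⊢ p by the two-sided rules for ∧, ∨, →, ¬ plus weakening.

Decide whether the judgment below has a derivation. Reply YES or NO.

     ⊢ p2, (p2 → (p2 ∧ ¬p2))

Proof tree:
[→R]  ⊢ p2, (p2 → (p2 ∧ ¬p2))
  [∧R] p2 ⊢ p2, (p2 ∧ ¬p2)
    [Ax] p2 ⊢ p2
    [¬R]  ⊢ p2, ¬p2
      [Ax] p2 ⊢ p2

Result: YES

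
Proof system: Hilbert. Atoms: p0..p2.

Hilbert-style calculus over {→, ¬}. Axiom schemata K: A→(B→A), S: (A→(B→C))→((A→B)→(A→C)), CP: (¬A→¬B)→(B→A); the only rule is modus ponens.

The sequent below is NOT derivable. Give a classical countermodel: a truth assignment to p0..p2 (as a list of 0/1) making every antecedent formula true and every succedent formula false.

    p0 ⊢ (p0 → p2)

Truth-table refutation:
  v=000: Γ:[p0=F] Δ:[(p0 → p2)=T] refutes=False
  v=001: Γ:[p0=F] Δ:[(p0 → p2)=T] refutes=False
  v=010: Γ:[p0=F] Δ:[(p0 → p2)=T] refutes=False
  v=011: Γ:[p0=F] Δ:[(p0 → p2)=T] refutes=False
  v=100: Γ:[p0=T] Δ:[(p0 → p2)=F] refutes=True  ← countermodel

Result: [1, 0, 0]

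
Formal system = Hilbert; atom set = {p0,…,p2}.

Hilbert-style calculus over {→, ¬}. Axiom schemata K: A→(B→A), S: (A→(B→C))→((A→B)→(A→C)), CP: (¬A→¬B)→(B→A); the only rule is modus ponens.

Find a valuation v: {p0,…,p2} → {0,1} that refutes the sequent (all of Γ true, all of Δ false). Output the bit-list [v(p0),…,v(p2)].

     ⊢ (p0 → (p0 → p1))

Truth-table refutation:
  v=000: Γ:[] Δ:[(p0 → (p0 → p1))=T] refutes=False
  v=001: Γ:[] Δ:[(p0 → (p0 → p1))=T] refutes=False
  v=010: Γ:[] Δ:[(p0 → (p0 → p1))=T] refutes=False
  v=011: Γ:[] Δ:[(p0 → (p0 → p1))=T] refutes=False
  v=100: Γ:[] Δ:[(p0 → (p0 → p1))=F] refutes=True  ← countermodel

Result: [1, 0, 0]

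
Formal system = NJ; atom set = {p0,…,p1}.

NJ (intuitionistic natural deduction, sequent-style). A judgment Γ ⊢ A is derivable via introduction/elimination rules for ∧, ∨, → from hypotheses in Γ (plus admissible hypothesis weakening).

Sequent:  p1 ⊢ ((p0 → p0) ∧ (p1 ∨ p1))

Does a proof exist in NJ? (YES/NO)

Derivation (root first):
[∧I] p1 ⊢ ((p0 → p0) ∧ (p1 ∨ p1))
  [→I]  ⊢ (p0 → p0)
    [Ax] p0 ⊢ p0
  [∨I₂] p1 ⊢ (p1 ∨ p1)
    [Ax] p1 ⊢ p1

Result: YES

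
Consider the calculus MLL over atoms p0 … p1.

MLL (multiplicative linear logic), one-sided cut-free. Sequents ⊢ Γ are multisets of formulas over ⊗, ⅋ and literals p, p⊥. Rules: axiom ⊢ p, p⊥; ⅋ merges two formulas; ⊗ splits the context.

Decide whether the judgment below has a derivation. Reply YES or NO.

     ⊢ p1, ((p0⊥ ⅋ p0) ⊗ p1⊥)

Proof tree:
[⊗]  ⊢ p1, ((p0⊥ ⅋ p0) ⊗ p1⊥)
  [⅋]  ⊢ (p0⊥ ⅋ p0)
    [Ax]  ⊢ p0, p0⊥
  [Ax]  ⊢ p1, p1⊥

Result: YES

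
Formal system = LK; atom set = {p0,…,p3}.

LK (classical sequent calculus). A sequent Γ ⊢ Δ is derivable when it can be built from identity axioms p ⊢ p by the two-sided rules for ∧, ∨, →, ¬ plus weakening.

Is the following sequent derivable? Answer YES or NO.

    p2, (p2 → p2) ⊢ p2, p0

Derivation trace:
[WR] p2, (p2 → p2) ⊢ p2, p0
  [→L] p2, (p2 → p2) ⊢ p2
    [Ax] p2 ⊢ p2
    [Ax] p2 ⊢ p2

Result: YES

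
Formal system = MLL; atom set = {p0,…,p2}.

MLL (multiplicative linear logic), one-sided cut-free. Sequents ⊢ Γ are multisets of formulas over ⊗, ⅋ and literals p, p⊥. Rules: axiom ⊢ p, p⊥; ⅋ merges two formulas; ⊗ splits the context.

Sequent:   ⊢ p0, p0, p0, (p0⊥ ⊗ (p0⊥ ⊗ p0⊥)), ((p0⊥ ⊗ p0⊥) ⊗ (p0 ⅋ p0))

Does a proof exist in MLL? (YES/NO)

Proof tree:
[⊗]  ⊢ p0, p0, p0, (p0⊥ ⊗ (p0⊥ ⊗ p0⊥)), ((p0⊥ ⊗ p0⊥) ⊗ (p0 ⅋ p0))
  [⊗]  ⊢ p0, p0, (p0⊥ ⊗ p0⊥)
    [Ax]  ⊢ p0, p0⊥
    [Ax]  ⊢ p0, p0⊥
  [⅋]  ⊢ p0, (p0⊥ ⊗ (p0⊥ ⊗ p0⊥)), (p0 ⅋ p0)
    [⊗]  ⊢ p0, p0, p0, (p0⊥ ⊗ (p0⊥ ⊗ p0⊥))
      [Ax]  ⊢ p0, p0⊥
      [⊗]  ⊢ p0, p0, (p0⊥ ⊗ p0⊥)
        [Ax]  ⊢ p0, p0⊥
        [Ax]  ⊢ p0, p0⊥

Result: YES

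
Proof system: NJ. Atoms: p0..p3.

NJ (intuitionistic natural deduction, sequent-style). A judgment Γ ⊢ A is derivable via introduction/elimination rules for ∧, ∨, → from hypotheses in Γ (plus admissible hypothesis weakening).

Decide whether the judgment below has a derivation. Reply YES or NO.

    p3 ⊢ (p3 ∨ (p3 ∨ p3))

Proof tree:
[∨I₂] p3 ⊢ (p3 ∨ (p3 ∨ p3))
  [∨I₂] p3 ⊢ (p3 ∨ p3)
    [Ax] p3 ⊢ p3

Result: YES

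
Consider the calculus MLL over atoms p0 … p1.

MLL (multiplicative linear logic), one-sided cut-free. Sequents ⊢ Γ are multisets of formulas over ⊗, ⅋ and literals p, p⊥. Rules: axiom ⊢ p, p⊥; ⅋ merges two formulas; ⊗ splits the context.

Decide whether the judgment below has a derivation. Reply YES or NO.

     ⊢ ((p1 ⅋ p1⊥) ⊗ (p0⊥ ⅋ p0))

Derivation (root first):
[⊗]  ⊢ ((p1 ⅋ p1⊥) ⊗ (p0⊥ ⅋ p0))
  [⅋]  ⊢ (p1 ⅋ p1⊥)
    [Ax]  ⊢ p1, p1⊥
  [⅋]  ⊢ (p0⊥ ⅋ p0)
    [Ax]  ⊢ p0, p0⊥

Result: YES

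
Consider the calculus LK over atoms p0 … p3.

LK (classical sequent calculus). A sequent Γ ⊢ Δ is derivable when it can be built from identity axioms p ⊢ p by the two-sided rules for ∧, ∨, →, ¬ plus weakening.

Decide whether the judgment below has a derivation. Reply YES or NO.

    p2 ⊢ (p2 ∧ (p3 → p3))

Proof tree:
[∧R] p2 ⊢ (p2 ∧ (p3 → p3))
  [Ax] p2 ⊢ p2
  [→R]  ⊢ (p3 → p3)
    [Ax] p3 ⊢ p3

Result: YES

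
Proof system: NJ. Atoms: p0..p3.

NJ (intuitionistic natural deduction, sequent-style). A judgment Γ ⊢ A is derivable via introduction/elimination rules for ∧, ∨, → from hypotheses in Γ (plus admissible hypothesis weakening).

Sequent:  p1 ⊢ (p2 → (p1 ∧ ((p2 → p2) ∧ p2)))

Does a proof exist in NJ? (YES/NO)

Proof tree:
[→I] p1 ⊢ (p2 → (p1 ∧ ((p2 → p2) ∧ p2)))
  [∧I] p1, p2 ⊢ (p1 ∧ ((p2 → p2) ∧ p2))
    [Ax] p1 ⊢ p1
    [∧I] p2 ⊢ ((p2 → p2) ∧ p2)
      [→I]  ⊢ (p2 → p2)
        [Ax] p2 ⊢ p2
      [Ax] p2 ⊢ p2

Result: YES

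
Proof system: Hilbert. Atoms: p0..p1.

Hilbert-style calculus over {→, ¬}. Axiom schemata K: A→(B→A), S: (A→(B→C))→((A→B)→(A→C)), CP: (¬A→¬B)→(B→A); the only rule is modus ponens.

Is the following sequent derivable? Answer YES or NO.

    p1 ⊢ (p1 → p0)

Search for a countermodel by truth-table:
  v=00: Γ:[p1=F] Δ:[(p1 → p0)=T] refutes=False
  v=01: Γ:[p1=T] Δ:[(p1 → p0)=F] refutes=True  ← countermodel

Result: NO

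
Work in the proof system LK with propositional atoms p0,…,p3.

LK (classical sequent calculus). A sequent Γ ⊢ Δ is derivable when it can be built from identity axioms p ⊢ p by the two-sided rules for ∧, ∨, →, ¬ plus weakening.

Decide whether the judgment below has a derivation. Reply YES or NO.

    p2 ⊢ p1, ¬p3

Truth-table refutation:
  v=0000: Γ:[p2=F] Δ:[p1=F, ¬p3=T] refutes=False
  v=0001: Γ:[p2=F] Δ:[p1=F, ¬p3=F] refutes=False
  v=0010: Γ:[p2=T] Δ:[p1=F, ¬p3=T] refutes=False
  v=0011: Γ:[p2=T] Δ:[p1=F, ¬p3=F] refutes=True  ← countermodel

Result: NO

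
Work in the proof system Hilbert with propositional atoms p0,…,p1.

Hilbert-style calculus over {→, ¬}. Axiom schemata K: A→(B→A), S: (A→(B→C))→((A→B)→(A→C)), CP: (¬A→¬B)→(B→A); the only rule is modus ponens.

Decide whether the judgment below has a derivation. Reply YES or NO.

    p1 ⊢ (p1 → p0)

Enumerate valuations to refute Γ ⊢ Δ:
  v=00: Γ:[p1=F] Δ:[(p1 → p0)=T] refutes=False
  v=01: Γ:[p1=T] Δ:[(p1 → p0)=F] refutes=True  ← countermodel

Result: NO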